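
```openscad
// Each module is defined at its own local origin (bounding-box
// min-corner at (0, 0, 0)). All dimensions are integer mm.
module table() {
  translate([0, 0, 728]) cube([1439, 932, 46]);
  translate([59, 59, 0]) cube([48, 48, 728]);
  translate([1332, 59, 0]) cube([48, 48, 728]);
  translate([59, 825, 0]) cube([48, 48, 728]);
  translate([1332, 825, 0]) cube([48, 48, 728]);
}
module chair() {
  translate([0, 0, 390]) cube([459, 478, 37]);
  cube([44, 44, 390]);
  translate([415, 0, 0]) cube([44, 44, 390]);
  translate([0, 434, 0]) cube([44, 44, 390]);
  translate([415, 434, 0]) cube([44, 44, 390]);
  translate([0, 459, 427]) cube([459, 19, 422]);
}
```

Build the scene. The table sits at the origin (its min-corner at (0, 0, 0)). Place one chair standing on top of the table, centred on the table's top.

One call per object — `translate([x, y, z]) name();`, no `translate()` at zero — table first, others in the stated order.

table();
translate([490, 227, 774]) chair();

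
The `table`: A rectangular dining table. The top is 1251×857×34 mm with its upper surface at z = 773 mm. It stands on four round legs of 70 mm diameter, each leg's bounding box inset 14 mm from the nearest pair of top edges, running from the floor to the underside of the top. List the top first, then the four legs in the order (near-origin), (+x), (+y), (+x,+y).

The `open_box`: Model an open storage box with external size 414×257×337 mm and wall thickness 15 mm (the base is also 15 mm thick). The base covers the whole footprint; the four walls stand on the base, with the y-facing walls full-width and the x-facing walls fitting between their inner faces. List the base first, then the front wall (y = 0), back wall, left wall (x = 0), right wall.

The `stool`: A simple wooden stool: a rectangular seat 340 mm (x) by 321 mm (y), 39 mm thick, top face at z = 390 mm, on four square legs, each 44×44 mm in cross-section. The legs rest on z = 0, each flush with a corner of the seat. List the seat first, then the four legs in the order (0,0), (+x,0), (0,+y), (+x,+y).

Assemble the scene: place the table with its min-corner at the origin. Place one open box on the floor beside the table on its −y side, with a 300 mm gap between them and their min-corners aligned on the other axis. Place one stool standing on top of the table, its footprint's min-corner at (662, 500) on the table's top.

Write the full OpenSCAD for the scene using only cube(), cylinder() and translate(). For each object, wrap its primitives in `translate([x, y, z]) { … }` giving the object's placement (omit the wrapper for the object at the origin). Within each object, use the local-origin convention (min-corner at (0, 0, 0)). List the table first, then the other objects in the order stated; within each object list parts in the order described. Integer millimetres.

translate([0, 0, 739]) cube([1251, 857, 34]);
translate([49, 49, 0]) cylinder(h = 739, r = 35);
translate([1202, 49, 0]) cylinder(h = 739, r = 35);
translate([49, 808, 0]) cylinder(h = 739, r = 35);
translate([1202, 808, 0]) cylinder(h = 739, r = 35);
translate([0, -557, 0]) {
  cube([414, 257, 15]);
  translate([0, 0, 15]) cube([414, 15, 322]);
  translate([0, 242, 15]) cube([414, 15, 322]);
  translate([0, 15, 15]) cube([15, 227, 322]);
  translate([399, 15, 15]) cube([15, 227, 322]);
}
translate([662, 500, 773]) {
  translate([0, 0, 351]) cube([340, 321, 39]);
  cube([44, 44, 351]);
  translate([296, 0, 0]) cube([44, 44, 351]);
  translate([0, 277, 0]) cube([44, 44, 351]);
  translate([296, 277, 0]) cube([44, 44, 351]);
}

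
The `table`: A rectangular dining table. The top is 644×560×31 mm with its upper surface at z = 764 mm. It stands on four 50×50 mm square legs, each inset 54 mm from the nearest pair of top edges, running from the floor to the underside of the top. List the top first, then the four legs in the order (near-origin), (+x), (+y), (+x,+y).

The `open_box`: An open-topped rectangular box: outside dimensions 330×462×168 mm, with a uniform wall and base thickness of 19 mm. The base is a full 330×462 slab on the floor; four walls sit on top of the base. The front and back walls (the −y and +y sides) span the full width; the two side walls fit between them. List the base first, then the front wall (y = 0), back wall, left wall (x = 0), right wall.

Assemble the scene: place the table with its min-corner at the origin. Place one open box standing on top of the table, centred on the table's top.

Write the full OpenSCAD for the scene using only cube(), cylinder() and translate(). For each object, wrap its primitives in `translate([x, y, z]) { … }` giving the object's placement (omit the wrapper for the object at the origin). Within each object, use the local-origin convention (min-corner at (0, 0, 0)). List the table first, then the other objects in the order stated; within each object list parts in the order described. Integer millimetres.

translate([0, 0, 733]) cube([644, 560, 31]);
translate([54, 54, 0]) cube([50, 50, 733]);
translate([540, 54, 0]) cube([50, 50, 733]);
translate([54, 456, 0]) cube([50, 50, 733]);
translate([540, 456, 0]) cube([50, 50, 733]);
translate([157, 49, 764]) {
  cube([330, 462, 19]);
  translate([0, 0, 19]) cube([330, 19, 149]);
  translate([0, 443, 19]) cube([330, 19, 149]);
  translate([0, 19, 19]) cube([19, 424, 149]);
  translate([311, 19, 19]) cube([19, 424, 149]);
}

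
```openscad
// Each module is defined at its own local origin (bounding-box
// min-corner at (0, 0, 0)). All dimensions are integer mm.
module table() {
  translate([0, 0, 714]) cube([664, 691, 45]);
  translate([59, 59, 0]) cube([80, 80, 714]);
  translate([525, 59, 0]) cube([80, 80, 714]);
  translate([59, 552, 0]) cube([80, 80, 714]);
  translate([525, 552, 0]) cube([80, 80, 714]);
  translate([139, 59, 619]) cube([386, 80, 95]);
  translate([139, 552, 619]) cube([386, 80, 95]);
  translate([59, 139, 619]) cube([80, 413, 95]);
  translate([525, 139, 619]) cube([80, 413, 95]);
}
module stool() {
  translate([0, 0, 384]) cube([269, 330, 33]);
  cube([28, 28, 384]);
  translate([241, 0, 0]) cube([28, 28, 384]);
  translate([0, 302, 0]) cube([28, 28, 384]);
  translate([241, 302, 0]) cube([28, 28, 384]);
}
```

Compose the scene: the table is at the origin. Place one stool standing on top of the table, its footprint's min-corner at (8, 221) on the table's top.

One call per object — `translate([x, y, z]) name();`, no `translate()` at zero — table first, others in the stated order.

table();
translate([8, 221, 759]) stool();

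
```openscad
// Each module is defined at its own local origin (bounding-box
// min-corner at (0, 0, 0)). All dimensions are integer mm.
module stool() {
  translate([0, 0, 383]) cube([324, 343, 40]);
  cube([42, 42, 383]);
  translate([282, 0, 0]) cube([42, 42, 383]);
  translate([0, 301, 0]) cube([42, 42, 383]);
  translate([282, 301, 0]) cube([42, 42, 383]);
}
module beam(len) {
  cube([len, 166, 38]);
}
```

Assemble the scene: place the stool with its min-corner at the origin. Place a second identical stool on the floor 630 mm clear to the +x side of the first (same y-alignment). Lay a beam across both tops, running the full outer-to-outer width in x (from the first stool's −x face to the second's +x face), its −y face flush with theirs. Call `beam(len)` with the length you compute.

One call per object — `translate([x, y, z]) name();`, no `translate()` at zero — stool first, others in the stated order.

stool();
translate([954, 0, 0]) stool();
translate([0, 0, 423]) beam(1278);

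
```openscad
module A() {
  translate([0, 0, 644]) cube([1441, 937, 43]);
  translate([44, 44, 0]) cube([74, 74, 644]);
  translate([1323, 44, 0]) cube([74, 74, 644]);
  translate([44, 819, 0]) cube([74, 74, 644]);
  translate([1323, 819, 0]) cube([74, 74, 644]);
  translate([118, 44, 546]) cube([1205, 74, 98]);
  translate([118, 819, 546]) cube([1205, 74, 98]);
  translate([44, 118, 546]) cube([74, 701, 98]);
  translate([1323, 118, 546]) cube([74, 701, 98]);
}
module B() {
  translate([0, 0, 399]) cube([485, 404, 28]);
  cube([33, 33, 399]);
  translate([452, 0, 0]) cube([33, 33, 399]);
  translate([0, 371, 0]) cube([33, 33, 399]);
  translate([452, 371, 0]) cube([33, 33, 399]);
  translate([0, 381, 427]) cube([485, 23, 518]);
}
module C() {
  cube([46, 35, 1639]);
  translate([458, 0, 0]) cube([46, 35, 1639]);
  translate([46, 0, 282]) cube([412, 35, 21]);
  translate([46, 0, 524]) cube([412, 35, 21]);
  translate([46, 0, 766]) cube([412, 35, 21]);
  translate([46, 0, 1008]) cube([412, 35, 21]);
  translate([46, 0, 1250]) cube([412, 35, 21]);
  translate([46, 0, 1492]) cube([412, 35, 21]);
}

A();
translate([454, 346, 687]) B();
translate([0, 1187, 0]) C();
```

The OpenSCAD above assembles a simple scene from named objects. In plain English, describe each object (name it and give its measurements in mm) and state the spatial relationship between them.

A is a table with a 1441×937 mm rectangular top, 43 mm thick, top surface at z = 687 mm, supported by four 74×74 mm square legs, each inset 44 mm from the nearest pair of top edges, running from the floor. Four apron rails, 74 mm thick and 98 mm tall, run between adjacent legs with their top edges flush with the underside of the top and their outer faces flush with the legs' outer faces.

B is a chair. The seat is a 485×404×28 mm slab with its top at z = 427 mm, on four 33×33 mm corner legs (flush with the seat edges, standing on z = 0). A flat backrest 23 mm thick, 518 mm tall, spans the full seat width and rises from the seat top along its +y edge, rear face flush with the rear of the seat.

C is a straight ladder. Two 46×35 mm vertical rails, 1639 mm tall, stand 504 mm apart (outside-to-outside) with their front faces coplanar on the −y side. 6 rungs, each 35 mm deep and 21 mm tall, span between the inner faces of the rails, front faces flush with the rails. The lowest rung's underside is at z = 282 mm and rungs are spaced 242 mm apart (underside to underside).

The chair is on top of the table. The ladder is on the floor beside the table on its +y side.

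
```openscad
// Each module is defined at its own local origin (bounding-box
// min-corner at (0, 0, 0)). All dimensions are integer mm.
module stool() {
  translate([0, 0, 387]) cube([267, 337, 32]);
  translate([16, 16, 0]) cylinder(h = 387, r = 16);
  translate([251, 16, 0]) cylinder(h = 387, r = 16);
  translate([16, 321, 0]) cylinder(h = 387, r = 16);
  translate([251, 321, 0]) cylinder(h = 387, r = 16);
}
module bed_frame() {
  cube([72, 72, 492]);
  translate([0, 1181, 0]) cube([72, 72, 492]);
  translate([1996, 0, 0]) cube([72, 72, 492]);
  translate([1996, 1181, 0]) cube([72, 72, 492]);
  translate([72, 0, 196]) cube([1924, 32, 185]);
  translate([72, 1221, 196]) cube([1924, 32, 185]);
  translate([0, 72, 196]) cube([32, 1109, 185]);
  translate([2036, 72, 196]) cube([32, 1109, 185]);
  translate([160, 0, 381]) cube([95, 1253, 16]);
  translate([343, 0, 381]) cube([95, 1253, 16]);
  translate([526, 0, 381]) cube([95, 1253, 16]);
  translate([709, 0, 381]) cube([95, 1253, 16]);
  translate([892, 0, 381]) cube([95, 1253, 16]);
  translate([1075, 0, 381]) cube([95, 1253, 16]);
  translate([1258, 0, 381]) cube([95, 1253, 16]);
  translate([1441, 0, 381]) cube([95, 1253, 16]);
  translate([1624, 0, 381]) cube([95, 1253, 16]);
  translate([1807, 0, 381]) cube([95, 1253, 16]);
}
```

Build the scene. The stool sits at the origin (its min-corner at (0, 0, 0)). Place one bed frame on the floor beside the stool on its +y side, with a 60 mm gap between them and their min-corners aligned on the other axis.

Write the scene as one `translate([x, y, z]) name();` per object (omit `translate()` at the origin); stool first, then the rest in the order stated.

stool();
translate([0, 397, 0]) bed_frame();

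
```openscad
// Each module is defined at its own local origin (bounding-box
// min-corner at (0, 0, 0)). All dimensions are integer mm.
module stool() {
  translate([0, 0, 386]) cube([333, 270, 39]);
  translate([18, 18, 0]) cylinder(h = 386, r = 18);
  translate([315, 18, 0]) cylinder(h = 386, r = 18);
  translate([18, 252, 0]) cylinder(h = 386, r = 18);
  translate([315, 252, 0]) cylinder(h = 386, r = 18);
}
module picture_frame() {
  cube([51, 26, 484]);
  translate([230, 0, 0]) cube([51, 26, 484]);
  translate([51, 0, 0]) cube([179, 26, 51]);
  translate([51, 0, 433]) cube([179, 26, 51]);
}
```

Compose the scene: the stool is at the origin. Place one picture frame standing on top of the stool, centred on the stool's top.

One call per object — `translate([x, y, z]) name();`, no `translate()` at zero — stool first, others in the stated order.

stool();
translate([26, 122, 425]) picture_frame();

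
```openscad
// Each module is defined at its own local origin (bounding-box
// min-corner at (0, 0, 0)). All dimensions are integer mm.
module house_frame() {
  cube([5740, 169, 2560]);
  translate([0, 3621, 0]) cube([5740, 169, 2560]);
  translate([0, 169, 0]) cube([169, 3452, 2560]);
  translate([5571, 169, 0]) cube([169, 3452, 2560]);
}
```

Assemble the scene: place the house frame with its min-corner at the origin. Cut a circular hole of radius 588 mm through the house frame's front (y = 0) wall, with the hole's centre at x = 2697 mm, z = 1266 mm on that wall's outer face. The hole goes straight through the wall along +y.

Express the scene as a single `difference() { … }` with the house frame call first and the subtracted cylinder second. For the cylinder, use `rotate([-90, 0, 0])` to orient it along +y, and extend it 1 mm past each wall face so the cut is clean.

difference() {
  house_frame();
  translate([2697, -1, 1266]) rotate([-90, 0, 0]) cylinder(h = 171, r = 588);
}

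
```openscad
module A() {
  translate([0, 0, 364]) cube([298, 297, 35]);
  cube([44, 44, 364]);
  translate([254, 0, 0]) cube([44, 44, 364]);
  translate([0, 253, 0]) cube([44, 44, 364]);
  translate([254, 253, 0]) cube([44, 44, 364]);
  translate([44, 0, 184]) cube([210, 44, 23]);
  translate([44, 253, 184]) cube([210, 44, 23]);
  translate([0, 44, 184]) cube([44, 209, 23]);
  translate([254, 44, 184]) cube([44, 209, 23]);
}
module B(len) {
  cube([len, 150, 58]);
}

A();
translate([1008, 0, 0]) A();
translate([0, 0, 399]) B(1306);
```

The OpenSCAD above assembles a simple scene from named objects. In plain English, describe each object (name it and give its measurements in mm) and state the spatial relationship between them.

A is a four-legged stool. The seat is a 298×297×35 mm slab whose top surface is at z = 399 mm; four square legs, each 44×44 mm in cross-section, run from the floor (z = 0) to the underside of the seat, each flush with a corner of the seat. Four stretchers, 44 mm wide and 23 mm tall, connect adjacent legs with their undersides at z = 184 mm, each running between the inner faces of the legs it joins and aligned with the legs' outer faces on the other axis.

B is a rectangular beam 1306 mm long (x), 150 mm deep (y), 58 mm thick (z).

The beam spans the tops of two stools placed 710 mm apart, resting at z = 399 mm.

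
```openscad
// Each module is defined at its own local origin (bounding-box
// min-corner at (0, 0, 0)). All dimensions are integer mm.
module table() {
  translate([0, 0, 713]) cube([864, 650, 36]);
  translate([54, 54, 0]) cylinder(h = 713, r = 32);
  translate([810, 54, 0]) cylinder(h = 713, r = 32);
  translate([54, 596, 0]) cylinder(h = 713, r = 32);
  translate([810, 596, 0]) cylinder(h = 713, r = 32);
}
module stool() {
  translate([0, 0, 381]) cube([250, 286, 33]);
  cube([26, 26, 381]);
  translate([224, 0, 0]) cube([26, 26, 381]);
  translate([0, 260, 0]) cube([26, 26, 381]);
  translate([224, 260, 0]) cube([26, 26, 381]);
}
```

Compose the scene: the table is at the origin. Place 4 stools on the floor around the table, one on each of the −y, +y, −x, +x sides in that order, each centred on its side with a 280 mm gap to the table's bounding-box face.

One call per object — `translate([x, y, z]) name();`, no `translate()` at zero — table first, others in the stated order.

table();
translate([307, -566, 0]) stool();
translate([307, 930, 0]) stool();
translate([-530, 182, 0]) stool();
translate([1144, 182, 0]) stool();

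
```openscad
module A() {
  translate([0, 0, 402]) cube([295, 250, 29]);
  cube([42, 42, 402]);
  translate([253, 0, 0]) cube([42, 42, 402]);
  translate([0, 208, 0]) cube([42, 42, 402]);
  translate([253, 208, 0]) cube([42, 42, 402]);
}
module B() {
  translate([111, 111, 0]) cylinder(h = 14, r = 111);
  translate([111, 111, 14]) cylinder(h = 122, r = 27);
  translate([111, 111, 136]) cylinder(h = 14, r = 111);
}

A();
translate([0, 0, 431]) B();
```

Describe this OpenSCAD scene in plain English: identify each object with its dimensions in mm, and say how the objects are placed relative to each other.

A is a four-legged stool. The seat is a 295×250×29 mm slab whose top surface is at z = 431 mm; four square legs, each 42×42 mm in cross-section, run from the floor (z = 0) to the underside of the seat, each flush with a corner of the seat.

B is a spool: two coaxial disc flanges of radius 111 mm and thickness 14 mm, joined by a core cylinder of radius 27 mm and height 122 mm. The lower flange rests on z = 0 and the three cylinders share a vertical axis.

The spool is on top of the stool.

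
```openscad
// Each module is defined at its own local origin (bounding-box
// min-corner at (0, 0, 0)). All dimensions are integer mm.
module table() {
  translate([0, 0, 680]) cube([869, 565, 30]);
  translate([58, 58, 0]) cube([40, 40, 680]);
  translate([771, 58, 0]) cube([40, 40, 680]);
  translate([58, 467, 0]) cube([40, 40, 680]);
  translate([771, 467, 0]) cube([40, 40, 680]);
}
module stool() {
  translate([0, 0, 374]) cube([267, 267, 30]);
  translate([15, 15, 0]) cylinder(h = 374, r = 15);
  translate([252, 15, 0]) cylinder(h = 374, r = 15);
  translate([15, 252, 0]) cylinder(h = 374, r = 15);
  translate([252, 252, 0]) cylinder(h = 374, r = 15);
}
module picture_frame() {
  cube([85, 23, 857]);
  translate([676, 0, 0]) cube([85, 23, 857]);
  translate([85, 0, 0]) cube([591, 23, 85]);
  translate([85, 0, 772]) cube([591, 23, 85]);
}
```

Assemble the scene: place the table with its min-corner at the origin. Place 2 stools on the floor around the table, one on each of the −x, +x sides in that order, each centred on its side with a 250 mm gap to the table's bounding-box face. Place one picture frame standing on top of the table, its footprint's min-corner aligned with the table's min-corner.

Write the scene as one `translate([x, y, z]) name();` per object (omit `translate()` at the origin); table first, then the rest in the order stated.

table();
translate([-517, 149, 0]) stool();
translate([1119, 149, 0]) stool();
translate([0, 0, 710]) picture_frame();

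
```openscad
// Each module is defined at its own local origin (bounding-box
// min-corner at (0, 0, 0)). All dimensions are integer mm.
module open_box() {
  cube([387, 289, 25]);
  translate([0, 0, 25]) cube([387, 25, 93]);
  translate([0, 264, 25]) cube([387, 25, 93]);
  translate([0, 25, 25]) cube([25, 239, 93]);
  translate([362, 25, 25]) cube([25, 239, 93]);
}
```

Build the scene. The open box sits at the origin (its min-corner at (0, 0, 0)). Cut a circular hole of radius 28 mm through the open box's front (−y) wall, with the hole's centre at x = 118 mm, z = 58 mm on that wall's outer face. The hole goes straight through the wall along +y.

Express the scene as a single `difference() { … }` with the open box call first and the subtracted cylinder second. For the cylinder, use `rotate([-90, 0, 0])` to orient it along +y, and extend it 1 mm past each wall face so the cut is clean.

difference() {
  open_box();
  translate([118, -1, 58]) rotate([-90, 0, 0]) cylinder(h = 27, r = 28);
}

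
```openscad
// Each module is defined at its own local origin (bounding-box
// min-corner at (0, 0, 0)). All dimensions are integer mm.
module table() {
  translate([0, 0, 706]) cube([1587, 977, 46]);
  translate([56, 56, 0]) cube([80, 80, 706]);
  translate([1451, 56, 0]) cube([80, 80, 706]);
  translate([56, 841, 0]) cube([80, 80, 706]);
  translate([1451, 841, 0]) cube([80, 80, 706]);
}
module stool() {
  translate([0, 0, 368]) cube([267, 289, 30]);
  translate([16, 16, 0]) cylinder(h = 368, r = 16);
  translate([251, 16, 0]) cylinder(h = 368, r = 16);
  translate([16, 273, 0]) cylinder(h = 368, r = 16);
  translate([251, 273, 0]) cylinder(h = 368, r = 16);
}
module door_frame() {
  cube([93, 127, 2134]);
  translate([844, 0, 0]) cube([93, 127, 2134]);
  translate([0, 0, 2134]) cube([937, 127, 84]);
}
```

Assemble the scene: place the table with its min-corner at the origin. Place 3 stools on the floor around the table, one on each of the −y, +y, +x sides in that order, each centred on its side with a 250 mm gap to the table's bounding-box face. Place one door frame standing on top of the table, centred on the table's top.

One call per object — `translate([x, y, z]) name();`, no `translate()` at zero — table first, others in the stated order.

table();
translate([660, -539, 0]) stool();
translate([660, 1227, 0]) stool();
translate([1837, 344, 0]) stool();
translate([325, 425, 752]) door_frame();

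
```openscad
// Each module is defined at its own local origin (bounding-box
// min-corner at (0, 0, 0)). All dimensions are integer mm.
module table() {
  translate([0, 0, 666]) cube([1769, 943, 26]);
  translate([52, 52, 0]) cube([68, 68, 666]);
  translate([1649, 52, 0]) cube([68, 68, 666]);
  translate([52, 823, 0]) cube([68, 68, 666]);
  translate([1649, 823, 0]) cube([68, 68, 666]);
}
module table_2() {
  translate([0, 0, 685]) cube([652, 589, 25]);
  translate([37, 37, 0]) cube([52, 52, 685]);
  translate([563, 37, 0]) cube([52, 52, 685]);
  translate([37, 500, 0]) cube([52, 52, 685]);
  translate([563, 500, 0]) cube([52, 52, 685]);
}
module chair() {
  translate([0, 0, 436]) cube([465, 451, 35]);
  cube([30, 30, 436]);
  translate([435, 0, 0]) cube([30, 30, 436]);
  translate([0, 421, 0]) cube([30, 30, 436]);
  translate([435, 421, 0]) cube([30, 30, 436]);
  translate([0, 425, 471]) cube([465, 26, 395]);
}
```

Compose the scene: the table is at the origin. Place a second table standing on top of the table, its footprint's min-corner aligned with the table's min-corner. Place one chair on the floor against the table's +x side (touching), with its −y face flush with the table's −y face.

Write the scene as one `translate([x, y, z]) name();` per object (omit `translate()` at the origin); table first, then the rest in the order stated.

table();
translate([0, 0, 692]) table_2();
translate([1769, 0, 0]) chair();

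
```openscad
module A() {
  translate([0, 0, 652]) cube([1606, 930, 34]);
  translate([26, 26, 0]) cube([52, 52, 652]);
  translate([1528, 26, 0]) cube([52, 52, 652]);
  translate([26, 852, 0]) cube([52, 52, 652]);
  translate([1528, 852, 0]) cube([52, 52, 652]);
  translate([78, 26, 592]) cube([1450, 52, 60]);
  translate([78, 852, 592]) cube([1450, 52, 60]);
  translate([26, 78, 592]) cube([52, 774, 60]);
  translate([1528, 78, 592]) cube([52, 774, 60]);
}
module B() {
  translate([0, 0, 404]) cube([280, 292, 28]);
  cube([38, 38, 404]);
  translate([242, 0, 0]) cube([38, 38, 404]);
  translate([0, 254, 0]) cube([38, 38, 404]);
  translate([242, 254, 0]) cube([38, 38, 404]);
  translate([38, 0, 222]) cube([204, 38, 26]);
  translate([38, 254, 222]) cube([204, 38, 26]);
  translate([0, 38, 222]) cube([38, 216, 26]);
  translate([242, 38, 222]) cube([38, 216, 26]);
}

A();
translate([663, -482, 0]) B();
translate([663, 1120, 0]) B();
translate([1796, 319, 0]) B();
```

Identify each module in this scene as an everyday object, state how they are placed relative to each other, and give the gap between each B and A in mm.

Each stool's nearest face is 190 mm from the table's bounding box.

A is a table. B is a stool. Three stools sit around the table at the −y, +y, +x sides. The gap between each stool and the table is 190 mm.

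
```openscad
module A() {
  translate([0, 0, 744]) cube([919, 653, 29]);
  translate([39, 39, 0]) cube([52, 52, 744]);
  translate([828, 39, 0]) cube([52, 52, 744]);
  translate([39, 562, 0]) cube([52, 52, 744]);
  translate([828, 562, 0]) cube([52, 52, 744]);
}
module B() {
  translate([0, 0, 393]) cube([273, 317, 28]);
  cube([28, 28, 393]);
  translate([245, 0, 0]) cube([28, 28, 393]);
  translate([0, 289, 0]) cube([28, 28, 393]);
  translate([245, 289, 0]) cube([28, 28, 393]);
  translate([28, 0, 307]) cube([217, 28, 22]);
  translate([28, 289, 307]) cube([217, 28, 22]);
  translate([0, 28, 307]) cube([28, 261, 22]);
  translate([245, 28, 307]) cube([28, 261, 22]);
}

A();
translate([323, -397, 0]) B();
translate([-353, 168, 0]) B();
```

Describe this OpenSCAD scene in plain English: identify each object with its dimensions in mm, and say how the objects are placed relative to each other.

A is a rectangular dining table. The top is 919×653×29 mm with its upper surface at z = 773 mm. It stands on four 52×52 mm square legs, each inset 39 mm from the nearest pair of top edges, running from the floor to the underside of the top.

B is a four-legged stool. The seat is 273×317 mm, 28 mm thick, top at z = 421 mm. It stands on four square legs, each 28×28 mm in cross-section, from z = 0 to the seat underside, each flush with a corner of the seat. Four stretchers, 28 mm wide and 22 mm tall, connect adjacent legs with their undersides at z = 307 mm, each running between the inner faces of the legs it joins and aligned with the legs' outer faces on the other axis.

Two stools sit around the table at the −y, −x sides.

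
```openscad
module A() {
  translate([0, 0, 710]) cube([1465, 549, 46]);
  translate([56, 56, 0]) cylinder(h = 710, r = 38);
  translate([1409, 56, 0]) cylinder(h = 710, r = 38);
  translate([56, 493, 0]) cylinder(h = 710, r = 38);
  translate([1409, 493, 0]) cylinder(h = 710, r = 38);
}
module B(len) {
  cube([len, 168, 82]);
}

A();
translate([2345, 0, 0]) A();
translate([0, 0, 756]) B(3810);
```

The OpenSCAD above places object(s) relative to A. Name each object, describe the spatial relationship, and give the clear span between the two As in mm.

Second table starts at x = 2345; first ends at x = 1465; clear span = 2345 − 1465 = 880 mm.

A is a table. B is a beam. A beam spans the tops of two tables. The clear span between the two tables is 880 mm.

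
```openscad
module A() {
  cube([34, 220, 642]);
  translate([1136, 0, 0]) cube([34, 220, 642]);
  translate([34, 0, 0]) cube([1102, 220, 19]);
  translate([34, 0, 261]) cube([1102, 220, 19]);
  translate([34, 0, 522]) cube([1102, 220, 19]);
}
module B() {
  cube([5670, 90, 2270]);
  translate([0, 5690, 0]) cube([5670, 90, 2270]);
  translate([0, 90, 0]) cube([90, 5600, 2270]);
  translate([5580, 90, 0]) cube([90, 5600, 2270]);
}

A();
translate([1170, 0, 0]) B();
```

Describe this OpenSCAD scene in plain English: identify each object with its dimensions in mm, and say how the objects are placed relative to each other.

A is an open bookshelf. Two side panels, each 34 mm thick, 220 mm deep and 642 mm tall, stand 1170 mm apart (outside-to-outside). Between them sit 3 shelves, each 19 mm thick and 220 mm deep, spanning the full gap between the sides. The bottom shelf rests on the floor (its underside at z = 0) and the clear gap between one shelf's top and the next shelf's underside is 242 mm.

B is the wall frame of a small rectangular building: four walls, each 2270 mm tall and 90 mm thick, enclosing a footprint 5670 mm (x) by 5780 mm (y) outside-to-outside, with no floor or roof. The front and back walls (the −y and +y sides) span the full width; the two side walls fit between them.

The house frame is against the bookshelf's +x side, with their −y faces flush.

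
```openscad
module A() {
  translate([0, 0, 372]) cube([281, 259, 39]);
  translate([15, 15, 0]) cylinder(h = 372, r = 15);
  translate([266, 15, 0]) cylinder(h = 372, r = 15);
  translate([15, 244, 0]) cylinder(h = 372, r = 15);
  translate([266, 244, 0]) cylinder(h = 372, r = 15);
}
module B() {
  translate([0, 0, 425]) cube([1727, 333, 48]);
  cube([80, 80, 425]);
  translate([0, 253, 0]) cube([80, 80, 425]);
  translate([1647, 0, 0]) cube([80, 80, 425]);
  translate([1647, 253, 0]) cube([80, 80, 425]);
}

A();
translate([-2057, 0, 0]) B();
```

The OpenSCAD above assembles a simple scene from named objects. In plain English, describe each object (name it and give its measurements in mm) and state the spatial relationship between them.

A is a four-legged stool. The seat is a 281×259×39 mm slab whose top surface is at z = 411 mm; four round legs, each 30 mm in diameter, run from the floor (z = 0) to the underside of the seat, each leg's axis is inset half a diameter from the nearest pair of seat edges (so the leg's bounding box is flush with the corner).

B is a bench: a 1727×333 mm seat slab, 48 mm thick, top at z = 473 mm, on four 80×80 mm square legs flush with the seat corners and standing on z = 0.

The bench is on the floor beside the stool on its −x side.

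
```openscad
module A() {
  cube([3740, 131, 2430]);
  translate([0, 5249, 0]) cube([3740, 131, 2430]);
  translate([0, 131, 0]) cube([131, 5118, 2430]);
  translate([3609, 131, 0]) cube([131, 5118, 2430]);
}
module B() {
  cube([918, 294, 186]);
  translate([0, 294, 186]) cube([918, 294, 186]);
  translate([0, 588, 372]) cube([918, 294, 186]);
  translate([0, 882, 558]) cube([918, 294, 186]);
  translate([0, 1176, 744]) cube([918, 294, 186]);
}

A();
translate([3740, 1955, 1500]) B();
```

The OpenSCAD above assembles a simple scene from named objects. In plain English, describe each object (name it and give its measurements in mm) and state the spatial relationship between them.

A is the wall frame of a small rectangular building: four walls, each 2430 mm tall and 131 mm thick, enclosing a footprint 3740 mm (x) by 5380 mm (y) outside-to-outside, with no floor or roof. The front and back walls (the −y and +y sides) span the full width; the two side walls fit between them.

B is a straight staircase of 5 solid steps. Each step is 918 mm wide (x), 294 mm deep (y, the going) and 186 mm tall (the rise). The first step rests on the floor; each subsequent step sits one going further in +y and one rise higher in +z, directly behind and above the previous step with no overlap.

The staircase is beside the house frame with their tops flush at z = 2430.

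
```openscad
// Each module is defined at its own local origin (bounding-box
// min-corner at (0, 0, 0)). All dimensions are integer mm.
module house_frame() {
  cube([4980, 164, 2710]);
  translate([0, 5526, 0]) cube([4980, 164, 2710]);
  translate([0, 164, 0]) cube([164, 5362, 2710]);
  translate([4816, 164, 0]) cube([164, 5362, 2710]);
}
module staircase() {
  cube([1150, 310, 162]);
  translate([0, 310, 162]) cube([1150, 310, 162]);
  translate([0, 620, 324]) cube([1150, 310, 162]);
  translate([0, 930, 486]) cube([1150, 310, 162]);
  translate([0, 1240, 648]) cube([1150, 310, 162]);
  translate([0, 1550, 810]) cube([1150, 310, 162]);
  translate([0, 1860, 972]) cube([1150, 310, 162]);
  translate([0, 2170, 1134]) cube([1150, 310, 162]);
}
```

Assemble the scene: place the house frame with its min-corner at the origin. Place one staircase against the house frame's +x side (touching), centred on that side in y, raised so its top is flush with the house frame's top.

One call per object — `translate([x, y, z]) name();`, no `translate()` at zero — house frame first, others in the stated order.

house_frame();
translate([4980, 1605, 1414]) staircase();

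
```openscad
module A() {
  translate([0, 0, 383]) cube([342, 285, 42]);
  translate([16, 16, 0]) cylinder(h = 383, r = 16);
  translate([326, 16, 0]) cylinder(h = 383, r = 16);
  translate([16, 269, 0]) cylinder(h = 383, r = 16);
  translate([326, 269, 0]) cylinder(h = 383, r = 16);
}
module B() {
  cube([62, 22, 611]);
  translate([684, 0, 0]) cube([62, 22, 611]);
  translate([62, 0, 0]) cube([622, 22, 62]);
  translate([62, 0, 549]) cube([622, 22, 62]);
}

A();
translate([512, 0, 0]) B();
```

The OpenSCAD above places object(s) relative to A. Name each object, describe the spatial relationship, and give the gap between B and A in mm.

The picture frame's nearest face is 170 mm from the stool's +x face.

A is a stool. B is a picture frame. The picture frame is on the floor beside the stool on its +x side. The gap between the picture frame and the stool is 170 mm.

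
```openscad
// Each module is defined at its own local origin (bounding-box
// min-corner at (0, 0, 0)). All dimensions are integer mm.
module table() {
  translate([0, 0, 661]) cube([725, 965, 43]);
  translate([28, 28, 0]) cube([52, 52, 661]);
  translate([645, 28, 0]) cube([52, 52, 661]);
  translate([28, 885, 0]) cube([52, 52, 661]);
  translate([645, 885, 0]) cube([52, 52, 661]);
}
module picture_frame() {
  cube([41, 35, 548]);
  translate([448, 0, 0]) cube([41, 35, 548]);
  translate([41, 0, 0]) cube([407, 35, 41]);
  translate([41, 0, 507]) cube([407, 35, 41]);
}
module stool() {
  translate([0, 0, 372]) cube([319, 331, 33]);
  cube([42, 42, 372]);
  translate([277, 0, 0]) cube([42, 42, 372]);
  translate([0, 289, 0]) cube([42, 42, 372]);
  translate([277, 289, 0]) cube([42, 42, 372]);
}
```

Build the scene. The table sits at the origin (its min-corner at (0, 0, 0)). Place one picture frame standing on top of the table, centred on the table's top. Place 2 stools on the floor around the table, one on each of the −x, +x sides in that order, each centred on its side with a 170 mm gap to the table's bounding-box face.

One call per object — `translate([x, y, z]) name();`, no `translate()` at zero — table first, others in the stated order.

table();
translate([118, 465, 704]) picture_frame();
translate([-489, 317, 0]) stool();
translate([895, 317, 0]) stool();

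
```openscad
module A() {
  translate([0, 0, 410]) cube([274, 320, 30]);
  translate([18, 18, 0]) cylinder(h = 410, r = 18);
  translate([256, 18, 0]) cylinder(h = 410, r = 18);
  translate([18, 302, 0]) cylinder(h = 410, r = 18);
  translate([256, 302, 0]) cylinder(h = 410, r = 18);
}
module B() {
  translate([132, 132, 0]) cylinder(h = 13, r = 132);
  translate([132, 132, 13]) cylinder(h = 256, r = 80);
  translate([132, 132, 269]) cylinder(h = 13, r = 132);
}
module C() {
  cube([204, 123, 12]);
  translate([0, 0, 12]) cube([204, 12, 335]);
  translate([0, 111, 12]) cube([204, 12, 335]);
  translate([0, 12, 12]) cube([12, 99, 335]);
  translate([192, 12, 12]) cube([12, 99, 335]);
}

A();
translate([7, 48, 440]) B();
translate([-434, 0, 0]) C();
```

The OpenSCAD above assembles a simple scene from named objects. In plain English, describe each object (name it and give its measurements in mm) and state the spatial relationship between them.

A is a four-legged stool. The seat is a 274×320×30 mm slab whose top surface is at z = 440 mm; four round legs, each 36 mm in diameter, run from the floor (z = 0) to the underside of the seat, each leg's axis is inset half a diameter from the nearest pair of seat edges (so the leg's bounding box is flush with the corner).

B is a spool: two coaxial disc flanges of radius 132 mm and thickness 13 mm, joined by a core cylinder of radius 80 mm and height 256 mm. The lower flange rests on z = 0 and the three cylinders share a vertical axis.

C is an open storage box with external size 204×123×347 mm and wall thickness 12 mm (the base is also 12 mm thick). The base covers the whole footprint; the four walls stand on the base, with the y-facing walls full-width and the x-facing walls fitting between their inner faces.

The spool is on top of the stool. The open box is on the floor beside the stool on its −x side.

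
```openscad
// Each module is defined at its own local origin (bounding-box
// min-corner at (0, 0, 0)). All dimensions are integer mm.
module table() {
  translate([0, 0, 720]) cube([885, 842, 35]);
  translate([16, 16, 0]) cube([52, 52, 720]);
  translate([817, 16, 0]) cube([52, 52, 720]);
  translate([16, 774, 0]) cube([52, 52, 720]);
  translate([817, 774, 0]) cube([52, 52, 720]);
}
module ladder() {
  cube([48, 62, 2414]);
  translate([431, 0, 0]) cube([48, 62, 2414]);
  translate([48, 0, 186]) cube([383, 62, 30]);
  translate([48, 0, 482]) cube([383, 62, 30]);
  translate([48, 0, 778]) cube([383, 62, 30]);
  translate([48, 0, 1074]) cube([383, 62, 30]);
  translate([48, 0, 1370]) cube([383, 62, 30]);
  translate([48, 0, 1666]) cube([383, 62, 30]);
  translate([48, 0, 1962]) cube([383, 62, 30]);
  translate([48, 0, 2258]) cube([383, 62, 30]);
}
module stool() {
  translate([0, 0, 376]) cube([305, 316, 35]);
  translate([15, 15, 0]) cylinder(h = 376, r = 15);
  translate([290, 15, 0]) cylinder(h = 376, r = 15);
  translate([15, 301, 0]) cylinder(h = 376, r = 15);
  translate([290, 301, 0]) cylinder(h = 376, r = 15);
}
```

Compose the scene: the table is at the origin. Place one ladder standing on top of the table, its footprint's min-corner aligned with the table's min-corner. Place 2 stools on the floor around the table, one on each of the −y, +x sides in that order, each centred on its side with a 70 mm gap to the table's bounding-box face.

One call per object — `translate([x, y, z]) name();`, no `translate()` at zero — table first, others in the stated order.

table();
translate([0, 0, 755]) ladder();
translate([290, -386, 0]) stool();
translate([955, 263, 0]) stool();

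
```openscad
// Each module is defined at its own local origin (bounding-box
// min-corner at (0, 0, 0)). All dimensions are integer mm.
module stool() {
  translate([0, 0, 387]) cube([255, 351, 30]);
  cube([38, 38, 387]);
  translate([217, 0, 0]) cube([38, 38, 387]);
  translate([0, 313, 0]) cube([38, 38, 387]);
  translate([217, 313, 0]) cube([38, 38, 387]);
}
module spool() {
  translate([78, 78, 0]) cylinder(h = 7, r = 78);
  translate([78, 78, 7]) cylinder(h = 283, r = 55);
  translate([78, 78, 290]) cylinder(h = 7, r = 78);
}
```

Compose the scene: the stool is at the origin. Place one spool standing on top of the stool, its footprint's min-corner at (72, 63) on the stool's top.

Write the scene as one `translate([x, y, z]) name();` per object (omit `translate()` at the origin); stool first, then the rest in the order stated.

stool();
translate([72, 63, 417]) spool();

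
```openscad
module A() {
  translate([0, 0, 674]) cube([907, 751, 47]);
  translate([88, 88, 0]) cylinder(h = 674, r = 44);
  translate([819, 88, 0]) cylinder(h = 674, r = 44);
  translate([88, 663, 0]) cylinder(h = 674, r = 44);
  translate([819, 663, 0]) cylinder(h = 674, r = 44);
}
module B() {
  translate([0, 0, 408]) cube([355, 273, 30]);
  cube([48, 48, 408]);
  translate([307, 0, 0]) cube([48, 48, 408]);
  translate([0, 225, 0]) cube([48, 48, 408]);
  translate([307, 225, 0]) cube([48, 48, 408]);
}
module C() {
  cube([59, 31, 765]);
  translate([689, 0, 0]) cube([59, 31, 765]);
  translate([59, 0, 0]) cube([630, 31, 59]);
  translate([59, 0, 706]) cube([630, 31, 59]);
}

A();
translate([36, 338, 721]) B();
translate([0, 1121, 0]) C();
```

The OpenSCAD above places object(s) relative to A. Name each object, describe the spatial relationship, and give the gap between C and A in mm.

The picture frame's nearest face is 370 mm from the table's +y face.

A is a table. B is a stool. C is a picture frame. The stool is on top of the table. The picture frame is on the floor beside the table on its +y side. The gap between the picture frame and the table is 370 mm.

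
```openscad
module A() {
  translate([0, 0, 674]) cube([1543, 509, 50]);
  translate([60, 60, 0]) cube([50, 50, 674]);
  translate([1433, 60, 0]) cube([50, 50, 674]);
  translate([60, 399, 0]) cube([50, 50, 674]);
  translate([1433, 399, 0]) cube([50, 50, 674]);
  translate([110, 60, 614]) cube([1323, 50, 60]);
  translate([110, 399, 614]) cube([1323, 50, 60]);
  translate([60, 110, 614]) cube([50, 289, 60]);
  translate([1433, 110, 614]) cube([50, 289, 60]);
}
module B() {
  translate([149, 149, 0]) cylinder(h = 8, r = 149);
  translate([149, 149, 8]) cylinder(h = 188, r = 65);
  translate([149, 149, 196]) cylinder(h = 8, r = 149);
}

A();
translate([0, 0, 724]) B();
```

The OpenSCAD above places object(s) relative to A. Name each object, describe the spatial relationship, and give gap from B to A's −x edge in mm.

A is a table. B is a spool. The spool is on top of the table. The gap from the spool to the table's −x edge is 0 mm.

The spool's min-x is at 0; the table's min-x is 0; gap = 0 mm.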